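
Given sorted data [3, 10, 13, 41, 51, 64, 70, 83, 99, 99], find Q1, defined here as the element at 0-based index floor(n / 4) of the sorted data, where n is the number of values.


The list has n = 10 elements.
Q1 index = floor(10 / 4) = floor(2.5) = 2
Counting from index 0 in the sorted data, the element at index 2 is 13.
Final answer: 13


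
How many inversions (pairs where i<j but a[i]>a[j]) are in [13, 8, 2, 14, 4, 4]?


For each element, count the later elements that are smaller than it:
  13 (index 0): smaller elements after it = [8, 2, 4, 4] -> 4
  8 (index 1): smaller elements after it = [2, 4, 4] -> 3
  2 (index 2): smaller elements after it = [] -> 0
  14 (index 3): smaller elements after it = [4, 4] -> 2
  4 (index 4): smaller elements after it = [] -> 0
Total inversions = 4 + 3 + 0 + 2 + 0 = 9
Final answer: 9


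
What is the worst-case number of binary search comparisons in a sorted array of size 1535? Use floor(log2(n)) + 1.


Binary search halves the search space each step.
Maximum comparisons = floor(log2(1535)) + 1
log2(1535) = 10.584
floor(log2(1535)) = 10, so 10 + 1 = 11
Final answer: 11


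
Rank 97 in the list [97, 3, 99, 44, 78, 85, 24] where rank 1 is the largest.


Sort descending: [99, 97, 85, 78, 44, 24, 3]
Find 97 in the sorted list.
97 is at position 2.
Final answer: 2


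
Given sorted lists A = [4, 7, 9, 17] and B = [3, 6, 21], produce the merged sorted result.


List A: [4, 7, 9, 17]
List B: [3, 6, 21]
Repeatedly compare the front elements and take the smaller:
  4 vs 3 -> take 3
  4 vs 6 -> take 4
  7 vs 6 -> take 6
  7 vs 21 -> take 7
  9 vs 21 -> take 9
  17 vs 21 -> take 17
  A is exhausted; append the rest of B: [21]
Final answer: [3, 4, 6, 7, 9, 17, 21]


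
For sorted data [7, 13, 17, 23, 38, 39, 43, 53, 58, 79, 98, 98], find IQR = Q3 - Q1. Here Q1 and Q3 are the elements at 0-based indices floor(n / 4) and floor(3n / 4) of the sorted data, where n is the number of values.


The data has n = 12 elements.
Q1 index = floor(12 / 4) = floor(3) = 3; Q3 index = floor(3 * 12 / 4) = floor(9) = 9
Q1 = element at index 3 = 23
Q3 = element at index 9 = 79
IQR = 79 - 23 = 56
Final answer: 56


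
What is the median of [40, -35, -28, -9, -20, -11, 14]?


First, sort the list: [-35, -28, -20, -11, -9, 14, 40]
The list has 7 elements (odd count).
The middle index is 3 (0-based), and the element there is -11.
Final answer: -11


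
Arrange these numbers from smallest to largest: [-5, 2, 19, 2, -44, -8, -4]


Original list: [-5, 2, 19, 2, -44, -8, -4]
Repeatedly take the smallest remaining element:
  Remaining [-5, 2, 19, 2, -44, -8, -4] -> smallest is -44
  Remaining [-5, 2, 19, 2, -8, -4] -> smallest is -8
  Remaining [-5, 2, 19, 2, -4] -> smallest is -5
  Remaining [2, 19, 2, -4] -> smallest is -4
  Remaining [2, 19, 2] -> smallest is 2
  Remaining [19, 2] -> smallest is 2
  Remaining [19] -> smallest is 19
Collecting the picks in order gives the sorted list.
Final answer: [-44, -8, -5, -4, 2, 2, 19]


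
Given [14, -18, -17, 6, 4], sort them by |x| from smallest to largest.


Compute absolute values:
  |14| = 14
  |-18| = 18
  |-17| = 17
  |6| = 6
  |4| = 4
Absolute values in increasing order: 4 < 6 < 14 < 17 < 18
Listing the original numbers in that order gives the answer.
Final answer: [4, 6, 14, -17, -18]


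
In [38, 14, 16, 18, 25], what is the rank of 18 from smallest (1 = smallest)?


Sort ascending: [14, 16, 18, 25, 38]
Find 18 in the sorted list.
18 is at position 3 (1-indexed).
Final answer: 3


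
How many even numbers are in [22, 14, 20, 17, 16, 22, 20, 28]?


Check each element:
  22 is even
  14 is even
  20 is even
  17 is odd
  16 is even
  22 is even
  20 is even
  28 is even
Evens: [22, 14, 20, 16, 22, 20, 28]
Count of evens = 7
Final answer: 7


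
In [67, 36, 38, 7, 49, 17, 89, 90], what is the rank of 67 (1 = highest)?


Sort descending: [90, 89, 67, 49, 38, 36, 17, 7]
Find 67 in the sorted list.
67 is at position 3.
Final answer: 3


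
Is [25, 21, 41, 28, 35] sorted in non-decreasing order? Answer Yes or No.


Check consecutive pairs:
  25 <= 21? False
  21 <= 41? True
  41 <= 28? False
  28 <= 35? True
2 consecutive pair(s) are out of order, so the list is not sorted.
Final answer: No


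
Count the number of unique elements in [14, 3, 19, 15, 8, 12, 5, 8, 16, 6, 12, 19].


List all unique values:
Distinct values: [3, 5, 6, 8, 12, 14, 15, 16, 19]
Count = 9
Final answer: 9


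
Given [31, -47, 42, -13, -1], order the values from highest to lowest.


Original list: [31, -47, 42, -13, -1]
Repeatedly take the largest remaining element:
  Remaining [31, -47, 42, -13, -1] -> largest is 42
  Remaining [31, -47, -13, -1] -> largest is 31
  Remaining [-47, -13, -1] -> largest is -1
  Remaining [-47, -13] -> largest is -13
  Remaining [-47] -> largest is -47
Collecting the picks in order gives the descending list.
Final answer: [42, 31, -1, -13, -47]


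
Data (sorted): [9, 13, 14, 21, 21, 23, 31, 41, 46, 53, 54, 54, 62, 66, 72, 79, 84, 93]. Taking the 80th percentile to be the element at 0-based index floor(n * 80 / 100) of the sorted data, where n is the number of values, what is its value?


The dataset has n = 18 elements.
Index = floor(18 * 80 / 100) = floor(1440 / 100) = floor(14.4) = 14
Counting from index 0 in the sorted data, the element at index 14 is 72.
Final answer: 72


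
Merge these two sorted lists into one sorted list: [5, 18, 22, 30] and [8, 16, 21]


List A: [5, 18, 22, 30]
List B: [8, 16, 21]
Repeatedly compare the front elements and take the smaller:
  5 vs 8 -> take 5
  18 vs 8 -> take 8
  18 vs 16 -> take 16
  18 vs 21 -> take 18
  22 vs 21 -> take 21
  B is exhausted; append the rest of A: [22, 30]
Final answer: [5, 8, 16, 18, 21, 22, 30]


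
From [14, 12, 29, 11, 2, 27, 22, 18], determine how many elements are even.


Check each element:
  14 is even
  12 is even
  29 is odd
  11 is odd
  2 is even
  27 is odd
  22 is even
  18 is even
Evens: [14, 12, 2, 22, 18]
Count of evens = 5
Final answer: 5


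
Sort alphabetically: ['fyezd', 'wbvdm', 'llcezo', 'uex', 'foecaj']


Compare strings character by character (the first differing letter decides):
  'foecaj' < 'fyezd' since 'o' < 'y' at position 2
  'fyezd' < 'llcezo' since 'f' < 'l' at position 1
  'llcezo' < 'uex' since 'l' < 'u' at position 1
  'uex' < 'wbvdm' since 'u' < 'w' at position 1
Chaining these comparisons gives the alphabetical order.
Final answer: ['foecaj', 'fyezd', 'llcezo', 'uex', 'wbvdm']


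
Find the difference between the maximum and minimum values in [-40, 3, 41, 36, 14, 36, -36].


Maximum value: 41
Minimum value: -40
Range = 41 - (-40) = 81
Final answer: 81


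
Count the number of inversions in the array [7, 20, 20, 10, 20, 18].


For each element, count the later elements that are smaller than it:
  7 (index 0): smaller elements after it = [] -> 0
  20 (index 1): smaller elements after it = [10, 18] -> 2
  20 (index 2): smaller elements after it = [10, 18] -> 2
  10 (index 3): smaller elements after it = [] -> 0
  20 (index 4): smaller elements after it = [18] -> 1
Total inversions = 0 + 2 + 2 + 0 + 1 = 5
Final answer: 5


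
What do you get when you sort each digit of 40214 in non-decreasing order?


The number 40214 has digits: 4, 0, 2, 1, 4
Sorted: 0, 1, 2, 4, 4
Joining the sorted digits gives the result.
Final answer: 01244


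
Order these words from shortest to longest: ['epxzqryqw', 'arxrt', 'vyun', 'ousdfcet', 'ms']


Compute lengths:
  'epxzqryqw' has length 9
  'arxrt' has length 5
  'vyun' has length 4
  'ousdfcet' has length 8
  'ms' has length 2
Lengths in increasing order: 2 < 4 < 5 < 8 < 9
Listing the words in that order gives the answer.
Final answer: ['ms', 'vyun', 'arxrt', 'ousdfcet', 'epxzqryqw']


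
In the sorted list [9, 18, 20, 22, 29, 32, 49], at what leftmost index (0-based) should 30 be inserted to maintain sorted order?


List is sorted: [9, 18, 20, 22, 29, 32, 49]
We need the leftmost position where 30 can be inserted, i.e. the first index whose element is >= 30 (or the end of the list if none is).
Binary search with low=0, high=7 (0-based indices):
  low=0, high=7, mid=3: a[3]=22 < 30, so low = 4
  low=4, high=7, mid=5: a[5]=32 >= 30, so high = 5
  low=4, high=5, mid=4: a[4]=29 < 30, so low = 5
Now low = high = 5, so the insertion index is 5.
Final answer: 5


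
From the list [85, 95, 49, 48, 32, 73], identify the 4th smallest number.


Sort ascending: [32, 48, 49, 73, 85, 95]
The 4th element (1-indexed) is at index 3.
Value = 73
Final answer: 73


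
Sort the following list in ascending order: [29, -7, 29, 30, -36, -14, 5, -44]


Original list: [29, -7, 29, 30, -36, -14, 5, -44]
Repeatedly take the smallest remaining element:
  Remaining [29, -7, 29, 30, -36, -14, 5, -44] -> smallest is -44
  Remaining [29, -7, 29, 30, -36, -14, 5] -> smallest is -36
  Remaining [29, -7, 29, 30, -14, 5] -> smallest is -14
  Remaining [29, -7, 29, 30, 5] -> smallest is -7
  Remaining [29, 29, 30, 5] -> smallest is 5
  Remaining [29, 29, 30] -> smallest is 29
  Remaining [29, 30] -> smallest is 29
  Remaining [30] -> smallest is 30
Collecting the picks in order gives the sorted list.
Final answer: [-44, -36, -14, -7, 5, 29, 29, 30]


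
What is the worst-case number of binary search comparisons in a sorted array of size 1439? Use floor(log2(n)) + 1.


Binary search halves the search space each step.
Maximum comparisons = floor(log2(1439)) + 1
log2(1439) = 10.4909
floor(log2(1439)) = 10, so 10 + 1 = 11
Final answer: 11


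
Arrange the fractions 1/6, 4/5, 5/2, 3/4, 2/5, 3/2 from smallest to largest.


Convert to decimal for comparison:
  1/6 = 0.1667
  4/5 = 0.8
  5/2 = 2.5
  3/4 = 0.75
  2/5 = 0.4
  3/2 = 1.5
Decimals in increasing order: 0.1667 < 0.4 < 0.75 < 0.8 < 1.5 < 2.5
Writing each back as its fraction gives the sorted order.
Final answer: 1/6, 2/5, 3/4, 4/5, 3/2, 5/2


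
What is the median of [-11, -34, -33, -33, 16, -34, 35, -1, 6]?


First, sort the list: [-34, -34, -33, -33, -11, -1, 6, 16, 35]
The list has 9 elements (odd count).
The middle index is 4 (0-based), and the element there is -11.
Final answer: -11


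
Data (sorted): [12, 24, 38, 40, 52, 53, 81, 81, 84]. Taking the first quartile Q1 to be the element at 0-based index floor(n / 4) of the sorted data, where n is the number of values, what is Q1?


The list has n = 9 elements.
Q1 index = floor(9 / 4) = floor(2.25) = 2
Counting from index 0 in the sorted data, the element at index 2 is 38.
Final answer: 38


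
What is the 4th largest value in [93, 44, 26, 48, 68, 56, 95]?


Sort descending: [95, 93, 68, 56, 48, 44, 26]
The 4th element (1-indexed) is at index 3.
Value = 56
Final answer: 56


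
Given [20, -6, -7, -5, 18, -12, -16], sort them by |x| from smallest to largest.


Compute absolute values:
  |20| = 20
  |-6| = 6
  |-7| = 7
  |-5| = 5
  |18| = 18
  |-12| = 12
  |-16| = 16
Absolute values in increasing order: 5 < 6 < 7 < 12 < 16 < 18 < 20
Listing the original numbers in that order gives the answer.
Final answer: [-5, -6, -7, -12, -16, 18, 20]


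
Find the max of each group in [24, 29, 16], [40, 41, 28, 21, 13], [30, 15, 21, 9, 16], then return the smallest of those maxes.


Find max of each group:
  Group 1: [24, 29, 16] -> max = 29
  Group 2: [40, 41, 28, 21, 13] -> max = 41
  Group 3: [30, 15, 21, 9, 16] -> max = 30
Maxes: [29, 41, 30]
Minimum of maxes = 29
Final answer: 29


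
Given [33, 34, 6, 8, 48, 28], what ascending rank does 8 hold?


Sort ascending: [6, 8, 28, 33, 34, 48]
Find 8 in the sorted list.
8 is at position 2 (1-indexed).
Final answer: 2


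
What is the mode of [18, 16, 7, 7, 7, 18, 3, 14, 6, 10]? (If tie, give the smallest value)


Count the frequency of each value:
  3 appears 1 time(s)
  6 appears 1 time(s)
  7 appears 3 time(s)
  10 appears 1 time(s)
  14 appears 1 time(s)
  16 appears 1 time(s)
  18 appears 2 time(s)
Maximum frequency is 3.
Only 7 reaches that frequency, so it is the mode.
Final answer: 7


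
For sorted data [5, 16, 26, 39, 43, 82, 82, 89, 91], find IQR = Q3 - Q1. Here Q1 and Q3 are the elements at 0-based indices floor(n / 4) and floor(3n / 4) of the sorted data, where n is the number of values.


The data has n = 9 elements.
Q1 index = floor(9 / 4) = floor(2.25) = 2; Q3 index = floor(3 * 9 / 4) = floor(6.75) = 6
Q1 = element at index 2 = 26
Q3 = element at index 6 = 82
IQR = 82 - 26 = 56
Final answer: 56


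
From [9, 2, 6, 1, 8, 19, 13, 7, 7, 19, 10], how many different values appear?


List all unique values:
Distinct values: [1, 2, 6, 7, 8, 9, 10, 13, 19]
Count = 9
Final answer: 9


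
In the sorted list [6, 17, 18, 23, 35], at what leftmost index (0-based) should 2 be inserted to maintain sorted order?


List is sorted: [6, 17, 18, 23, 35]
We need the leftmost position where 2 can be inserted, i.e. the first index whose element is >= 2 (or the end of the list if none is).
Binary search with low=0, high=5 (0-based indices):
  low=0, high=5, mid=2: a[2]=18 >= 2, so high = 2
  low=0, high=2, mid=1: a[1]=17 >= 2, so high = 1
  low=0, high=1, mid=0: a[0]=6 >= 2, so high = 0
Now low = high = 0, so the insertion index is 0.
Final answer: 0


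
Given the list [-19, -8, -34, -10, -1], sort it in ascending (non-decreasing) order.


Original list: [-19, -8, -34, -10, -1]
Repeatedly take the smallest remaining element:
  Remaining [-19, -8, -34, -10, -1] -> smallest is -34
  Remaining [-19, -8, -10, -1] -> smallest is -19
  Remaining [-8, -10, -1] -> smallest is -10
  Remaining [-8, -1] -> smallest is -8
  Remaining [-1] -> smallest is -1
Collecting the picks in order gives the sorted list.
Final answer: [-34, -19, -10, -8, -1]


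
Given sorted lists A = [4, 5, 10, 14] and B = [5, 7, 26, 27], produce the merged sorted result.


List A: [4, 5, 10, 14]
List B: [5, 7, 26, 27]
Repeatedly compare the front elements and take the smaller:
  4 vs 5 -> take 4
  5 vs 5 -> take 5
  10 vs 5 -> take 5
  10 vs 7 -> take 7
  10 vs 26 -> take 10
  14 vs 26 -> take 14
  A is exhausted; append the rest of B: [26, 27]
Final answer: [4, 5, 5, 7, 10, 14, 26, 27]


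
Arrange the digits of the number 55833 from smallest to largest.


The number 55833 has digits: 5, 5, 8, 3, 3
Sorted: 3, 3, 5, 5, 8
Joining the sorted digits gives the result.
Final answer: 33558


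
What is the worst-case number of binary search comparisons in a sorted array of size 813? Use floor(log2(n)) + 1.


Binary search halves the search space each step.
Maximum comparisons = floor(log2(813)) + 1
log2(813) = 9.6671
floor(log2(813)) = 9, so 9 + 1 = 10
Final answer: 10


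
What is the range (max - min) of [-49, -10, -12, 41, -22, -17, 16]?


Maximum value: 41
Minimum value: -49
Range = 41 - (-49) = 90
Final answer: 90


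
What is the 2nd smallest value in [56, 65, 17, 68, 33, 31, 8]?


Sort ascending: [8, 17, 31, 33, 56, 65, 68]
The 2nd element (1-indexed) is at index 1.
Value = 17
Final answer: 17


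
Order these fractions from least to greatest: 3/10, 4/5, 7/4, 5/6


Convert to decimal for comparison:
  3/10 = 0.3
  4/5 = 0.8
  7/4 = 1.75
  5/6 = 0.8333
Decimals in increasing order: 0.3 < 0.8 < 0.8333 < 1.75
Writing each back as its fraction gives the sorted order.
Final answer: 3/10, 4/5, 5/6, 7/4


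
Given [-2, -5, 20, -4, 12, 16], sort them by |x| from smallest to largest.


Compute absolute values:
  |-2| = 2
  |-5| = 5
  |20| = 20
  |-4| = 4
  |12| = 12
  |16| = 16
Absolute values in increasing order: 2 < 4 < 5 < 12 < 16 < 20
Listing the original numbers in that order gives the answer.
Final answer: [-2, -4, -5, 12, 16, 20]


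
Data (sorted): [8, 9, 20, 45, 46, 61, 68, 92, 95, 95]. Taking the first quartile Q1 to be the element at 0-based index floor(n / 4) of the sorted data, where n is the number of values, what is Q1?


The list has n = 10 elements.
Q1 index = floor(10 / 4) = floor(2.5) = 2
Counting from index 0 in the sorted data, the element at index 2 is 20.
Final answer: 20


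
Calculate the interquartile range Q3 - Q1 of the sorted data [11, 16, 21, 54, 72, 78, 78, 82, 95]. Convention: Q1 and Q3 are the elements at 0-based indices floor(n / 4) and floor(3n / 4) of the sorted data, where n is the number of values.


The data has n = 9 elements.
Q1 index = floor(9 / 4) = floor(2.25) = 2; Q3 index = floor(3 * 9 / 4) = floor(6.75) = 6
Q1 = element at index 2 = 21
Q3 = element at index 6 = 78
IQR = 78 - 21 = 57
Final answer: 57


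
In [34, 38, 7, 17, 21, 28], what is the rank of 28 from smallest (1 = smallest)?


Sort ascending: [7, 17, 21, 28, 34, 38]
Find 28 in the sorted list.
28 is at position 4 (1-indexed).
Final answer: 4


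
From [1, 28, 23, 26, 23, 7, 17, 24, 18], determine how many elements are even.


Check each element:
  1 is odd
  28 is even
  23 is odd
  26 is even
  23 is odd
  7 is odd
  17 is odd
  24 is even
  18 is even
Evens: [28, 26, 24, 18]
Count of evens = 4
Final answer: 4


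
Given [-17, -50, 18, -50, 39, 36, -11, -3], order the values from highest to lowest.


Original list: [-17, -50, 18, -50, 39, 36, -11, -3]
Repeatedly take the largest remaining element:
  Remaining [-17, -50, 18, -50, 39, 36, -11, -3] -> largest is 39
  Remaining [-17, -50, 18, -50, 36, -11, -3] -> largest is 36
  Remaining [-17, -50, 18, -50, -11, -3] -> largest is 18
  Remaining [-17, -50, -50, -11, -3] -> largest is -3
  Remaining [-17, -50, -50, -11] -> largest is -11
  Remaining [-17, -50, -50] -> largest is -17
  Remaining [-50, -50] -> largest is -50
  Remaining [-50] -> largest is -50
Collecting the picks in order gives the descending list.
Final answer: [39, 36, 18, -3, -11, -17, -50, -50]


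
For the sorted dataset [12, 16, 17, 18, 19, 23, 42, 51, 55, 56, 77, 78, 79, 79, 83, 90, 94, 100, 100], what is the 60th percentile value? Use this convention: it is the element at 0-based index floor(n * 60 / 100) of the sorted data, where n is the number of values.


The dataset has n = 19 elements.
Index = floor(19 * 60 / 100) = floor(1140 / 100) = floor(11.4) = 11
Counting from index 0 in the sorted data, the element at index 11 is 78.
Final answer: 78


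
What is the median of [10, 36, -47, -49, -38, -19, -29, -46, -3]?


First, sort the list: [-49, -47, -46, -38, -29, -19, -3, 10, 36]
The list has 9 elements (odd count).
The middle index is 4 (0-based), and the element there is -29.
Final answer: -29


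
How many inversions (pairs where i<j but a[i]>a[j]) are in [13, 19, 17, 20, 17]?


For each element, count the later elements that are smaller than it:
  13 (index 0): smaller elements after it = [] -> 0
  19 (index 1): smaller elements after it = [17, 17] -> 2
  17 (index 2): smaller elements after it = [] -> 0
  20 (index 3): smaller elements after it = [17] -> 1
Total inversions = 0 + 2 + 0 + 1 = 3
Final answer: 3


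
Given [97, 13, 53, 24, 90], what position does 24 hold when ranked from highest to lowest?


Sort descending: [97, 90, 53, 24, 13]
Find 24 in the sorted list.
24 is at position 4.
Final answer: 4


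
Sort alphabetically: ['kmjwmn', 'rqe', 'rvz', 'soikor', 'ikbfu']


Compare strings character by character (the first differing letter decides):
  'ikbfu' < 'kmjwmn' since 'i' < 'k' at position 1
  'kmjwmn' < 'rqe' since 'k' < 'r' at position 1
  'rqe' < 'rvz' since 'q' < 'v' at position 2
  'rvz' < 'soikor' since 'r' < 's' at position 1
Chaining these comparisons gives the alphabetical order.
Final answer: ['ikbfu', 'kmjwmn', 'rqe', 'rvz', 'soikor']


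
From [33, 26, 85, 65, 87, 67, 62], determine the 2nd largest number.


Sort descending: [87, 85, 67, 65, 62, 33, 26]
The 2nd element (1-indexed) is at index 1.
Value = 85
Final answer: 85


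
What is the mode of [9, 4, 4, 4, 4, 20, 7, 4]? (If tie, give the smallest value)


Count the frequency of each value:
  4 appears 5 time(s)
  7 appears 1 time(s)
  9 appears 1 time(s)
  20 appears 1 time(s)
Maximum frequency is 5.
Only 4 reaches that frequency, so it is the mode.
Final answer: 4


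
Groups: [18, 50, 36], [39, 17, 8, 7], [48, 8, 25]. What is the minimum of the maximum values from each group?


Find max of each group:
  Group 1: [18, 50, 36] -> max = 50
  Group 2: [39, 17, 8, 7] -> max = 39
  Group 3: [48, 8, 25] -> max = 48
Maxes: [50, 39, 48]
Minimum of maxes = 39
Final answer: 39


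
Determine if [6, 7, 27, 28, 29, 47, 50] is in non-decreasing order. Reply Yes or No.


Check consecutive pairs:
  6 <= 7? True
  7 <= 27? True
  27 <= 28? True
  28 <= 29? True
  29 <= 47? True
  47 <= 50? True
Every consecutive pair is in order, so the list is non-decreasing.
Final answer: Yes


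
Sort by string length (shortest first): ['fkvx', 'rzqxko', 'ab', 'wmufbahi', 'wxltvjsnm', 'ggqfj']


Compute lengths:
  'fkvx' has length 4
  'rzqxko' has length 6
  'ab' has length 2
  'wmufbahi' has length 8
  'wxltvjsnm' has length 9
  'ggqfj' has length 5
Lengths in increasing order: 2 < 4 < 5 < 6 < 8 < 9
Listing the words in that order gives the answer.
Final answer: ['ab', 'fkvx', 'ggqfj', 'rzqxko', 'wmufbahi', 'wxltvjsnm']


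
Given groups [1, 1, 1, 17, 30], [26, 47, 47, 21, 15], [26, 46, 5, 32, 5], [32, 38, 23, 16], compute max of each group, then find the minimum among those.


Find max of each group:
  Group 1: [1, 1, 1, 17, 30] -> max = 30
  Group 2: [26, 47, 47, 21, 15] -> max = 47
  Group 3: [26, 46, 5, 32, 5] -> max = 46
  Group 4: [32, 38, 23, 16] -> max = 38
Maxes: [30, 47, 46, 38]
Minimum of maxes = 30
Final answer: 30


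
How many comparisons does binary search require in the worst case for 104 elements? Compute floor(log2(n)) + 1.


Binary search halves the search space each step.
Maximum comparisons = floor(log2(104)) + 1
log2(104) = 6.7004
floor(log2(104)) = 6, so 6 + 1 = 7
Final answer: 7


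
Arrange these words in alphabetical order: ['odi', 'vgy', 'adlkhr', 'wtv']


Compare strings character by character (the first differing letter decides):
  'adlkhr' < 'odi' since 'a' < 'o' at position 1
  'odi' < 'vgy' since 'o' < 'v' at position 1
  'vgy' < 'wtv' since 'v' < 'w' at position 1
Chaining these comparisons gives the alphabetical order.
Final answer: ['adlkhr', 'odi', 'vgy', 'wtv']


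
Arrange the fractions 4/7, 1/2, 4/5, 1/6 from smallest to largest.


Convert to decimal for comparison:
  4/7 = 0.5714
  1/2 = 0.5
  4/5 = 0.8
  1/6 = 0.1667
Decimals in increasing order: 0.1667 < 0.5 < 0.5714 < 0.8
Writing each back as its fraction gives the sorted order.
Final answer: 1/6, 1/2, 4/7, 4/5


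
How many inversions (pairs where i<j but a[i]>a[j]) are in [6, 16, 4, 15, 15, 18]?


For each element, count the later elements that are smaller than it:
  6 (index 0): smaller elements after it = [4] -> 1
  16 (index 1): smaller elements after it = [4, 15, 15] -> 3
  4 (index 2): smaller elements after it = [] -> 0
  15 (index 3): smaller elements after it = [] -> 0
  15 (index 4): smaller elements after it = [] -> 0
Total inversions = 1 + 3 + 0 + 0 + 0 = 4
Final answer: 4


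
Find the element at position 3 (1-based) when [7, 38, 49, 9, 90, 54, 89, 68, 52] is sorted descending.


Sort descending: [90, 89, 68, 54, 52, 49, 38, 9, 7]
The 3rd element (1-indexed) is at index 2.
Value = 68
Final answer: 68


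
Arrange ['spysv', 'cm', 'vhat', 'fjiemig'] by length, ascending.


Compute lengths:
  'spysv' has length 5
  'cm' has length 2
  'vhat' has length 4
  'fjiemig' has length 7
Lengths in increasing order: 2 < 4 < 5 < 7
Listing the words in that order gives the answer.
Final answer: ['cm', 'vhat', 'spysv', 'fjiemig']


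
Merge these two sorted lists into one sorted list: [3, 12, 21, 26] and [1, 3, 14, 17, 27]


List A: [3, 12, 21, 26]
List B: [1, 3, 14, 17, 27]
Repeatedly compare the front elements and take the smaller:
  3 vs 1 -> take 1
  3 vs 3 -> take 3
  12 vs 3 -> take 3
  12 vs 14 -> take 12
  21 vs 14 -> take 14
  21 vs 17 -> take 17
  21 vs 27 -> take 21
  26 vs 27 -> take 26
  A is exhausted; append the rest of B: [27]
Final answer: [1, 3, 3, 12, 14, 17, 21, 26, 27]


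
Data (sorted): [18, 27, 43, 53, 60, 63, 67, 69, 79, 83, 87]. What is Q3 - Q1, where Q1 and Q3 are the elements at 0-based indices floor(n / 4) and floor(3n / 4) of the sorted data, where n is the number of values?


The data has n = 11 elements.
Q1 index = floor(11 / 4) = floor(2.75) = 2; Q3 index = floor(3 * 11 / 4) = floor(8.25) = 8
Q1 = element at index 2 = 43
Q3 = element at index 8 = 79
IQR = 79 - 43 = 36
Final answer: 36


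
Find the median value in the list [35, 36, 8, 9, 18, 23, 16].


First, sort the list: [8, 9, 16, 18, 23, 35, 36]
The list has 7 elements (odd count).
The middle index is 3 (0-based), and the element there is 18.
Final answer: 18


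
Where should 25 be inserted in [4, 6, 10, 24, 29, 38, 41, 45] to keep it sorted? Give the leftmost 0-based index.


List is sorted: [4, 6, 10, 24, 29, 38, 41, 45]
We need the leftmost position where 25 can be inserted, i.e. the first index whose element is >= 25 (or the end of the list if none is).
Binary search with low=0, high=8 (0-based indices):
  low=0, high=8, mid=4: a[4]=29 >= 25, so high = 4
  low=0, high=4, mid=2: a[2]=10 < 25, so low = 3
  low=3, high=4, mid=3: a[3]=24 < 25, so low = 4
Now low = high = 4, so the insertion index is 4.
Final answer: 4


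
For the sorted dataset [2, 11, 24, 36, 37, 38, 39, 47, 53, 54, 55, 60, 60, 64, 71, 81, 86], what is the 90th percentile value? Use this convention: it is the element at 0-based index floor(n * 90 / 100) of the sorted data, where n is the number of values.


The dataset has n = 17 elements.
Index = floor(17 * 90 / 100) = floor(1530 / 100) = floor(15.3) = 15
Counting from index 0 in the sorted data, the element at index 15 is 81.
Final answer: 81


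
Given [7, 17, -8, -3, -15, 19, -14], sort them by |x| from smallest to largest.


Compute absolute values:
  |7| = 7
  |17| = 17
  |-8| = 8
  |-3| = 3
  |-15| = 15
  |19| = 19
  |-14| = 14
Absolute values in increasing order: 3 < 7 < 8 < 14 < 15 < 17 < 19
Listing the original numbers in that order gives the answer.
Final answer: [-3, 7, -8, -14, -15, 17, 19]


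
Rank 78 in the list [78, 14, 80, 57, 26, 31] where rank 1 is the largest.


Sort descending: [80, 78, 57, 31, 26, 14]
Find 78 in the sorted list.
78 is at position 2.
Final answer: 2


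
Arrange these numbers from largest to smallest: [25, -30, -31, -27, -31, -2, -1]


Original list: [25, -30, -31, -27, -31, -2, -1]
Repeatedly take the largest remaining element:
  Remaining [25, -30, -31, -27, -31, -2, -1] -> largest is 25
  Remaining [-30, -31, -27, -31, -2, -1] -> largest is -1
  Remaining [-30, -31, -27, -31, -2] -> largest is -2
  Remaining [-30, -31, -27, -31] -> largest is -27
  Remaining [-30, -31, -31] -> largest is -30
  Remaining [-31, -31] -> largest is -31
  Remaining [-31] -> largest is -31
Collecting the picks in order gives the descending list.
Final answer: [25, -1, -2, -27, -30, -31, -31]


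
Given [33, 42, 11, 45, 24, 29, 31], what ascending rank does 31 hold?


Sort ascending: [11, 24, 29, 31, 33, 42, 45]
Find 31 in the sorted list.
31 is at position 4 (1-indexed).
Final answer: 4


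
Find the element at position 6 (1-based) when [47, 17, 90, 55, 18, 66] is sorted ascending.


Sort ascending: [17, 18, 47, 55, 66, 90]
The 6th element (1-indexed) is at index 5.
Value = 90
Final answer: 90


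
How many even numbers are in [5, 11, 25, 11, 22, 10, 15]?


Check each element:
  5 is odd
  11 is odd
  25 is odd
  11 is odd
  22 is even
  10 is even
  15 is odd
Evens: [22, 10]
Count of evens = 2
Final answer: 2


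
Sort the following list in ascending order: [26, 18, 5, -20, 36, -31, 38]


Original list: [26, 18, 5, -20, 36, -31, 38]
Repeatedly take the smallest remaining element:
  Remaining [26, 18, 5, -20, 36, -31, 38] -> smallest is -31
  Remaining [26, 18, 5, -20, 36, 38] -> smallest is -20
  Remaining [26, 18, 5, 36, 38] -> smallest is 5
  Remaining [26, 18, 36, 38] -> smallest is 18
  Remaining [26, 36, 38] -> smallest is 26
  Remaining [36, 38] -> smallest is 36
  Remaining [38] -> smallest is 38
Collecting the picks in order gives the sorted list.
Final answer: [-31, -20, 5, 18, 26, 36, 38]


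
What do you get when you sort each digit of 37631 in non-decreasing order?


The number 37631 has digits: 3, 7, 6, 3, 1
Sorted: 1, 3, 3, 6, 7
Joining the sorted digits gives the result.
Final answer: 13367


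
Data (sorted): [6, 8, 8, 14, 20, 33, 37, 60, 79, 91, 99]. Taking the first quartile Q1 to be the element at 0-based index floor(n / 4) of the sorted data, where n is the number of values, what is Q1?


The list has n = 11 elements.
Q1 index = floor(11 / 4) = floor(2.75) = 2
Counting from index 0 in the sorted data, the element at index 2 is 8.
Final answer: 8


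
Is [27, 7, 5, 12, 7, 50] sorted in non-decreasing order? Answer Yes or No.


Check consecutive pairs:
  27 <= 7? False
  7 <= 5? False
  5 <= 12? True
  12 <= 7? False
  7 <= 50? True
3 consecutive pair(s) are out of order, so the list is not sorted.
Final answer: No


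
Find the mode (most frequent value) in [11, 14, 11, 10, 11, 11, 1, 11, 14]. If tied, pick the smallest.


Count the frequency of each value:
  1 appears 1 time(s)
  10 appears 1 time(s)
  11 appears 5 time(s)
  14 appears 2 time(s)
Maximum frequency is 5.
Only 11 reaches that frequency, so it is the mode.
Final answer: 11


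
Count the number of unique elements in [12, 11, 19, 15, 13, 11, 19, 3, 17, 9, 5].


List all unique values:
Distinct values: [3, 5, 9, 11, 12, 13, 15, 17, 19]
Count = 9
Final answer: 9


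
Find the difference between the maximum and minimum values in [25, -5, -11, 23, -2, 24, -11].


Maximum value: 25
Minimum value: -11
Range = 25 - (-11) = 36
Final answer: 36


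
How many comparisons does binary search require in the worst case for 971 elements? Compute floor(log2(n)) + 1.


Binary search halves the search space each step.
Maximum comparisons = floor(log2(971)) + 1
log2(971) = 9.9233
floor(log2(971)) = 9, so 9 + 1 = 10
Final answer: 10


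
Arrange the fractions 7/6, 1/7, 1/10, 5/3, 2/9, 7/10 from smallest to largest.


Convert to decimal for comparison:
  7/6 = 1.1667
  1/7 = 0.1429
  1/10 = 0.1
  5/3 = 1.6667
  2/9 = 0.2222
  7/10 = 0.7
Decimals in increasing order: 0.1 < 0.1429 < 0.2222 < 0.7 < 1.1667 < 1.6667
Writing each back as its fraction gives the sorted order.
Final answer: 1/10, 1/7, 2/9, 7/10, 7/6, 5/3


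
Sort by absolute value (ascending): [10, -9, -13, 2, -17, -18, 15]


Compute absolute values:
  |10| = 10
  |-9| = 9
  |-13| = 13
  |2| = 2
  |-17| = 17
  |-18| = 18
  |15| = 15
Absolute values in increasing order: 2 < 9 < 10 < 13 < 15 < 17 < 18
Listing the original numbers in that order gives the answer.
Final answer: [2, -9, 10, -13, 15, -17, -18]


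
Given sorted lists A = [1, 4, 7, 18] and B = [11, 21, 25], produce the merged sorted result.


List A: [1, 4, 7, 18]
List B: [11, 21, 25]
Repeatedly compare the front elements and take the smaller:
  1 vs 11 -> take 1
  4 vs 11 -> take 4
  7 vs 11 -> take 7
  18 vs 11 -> take 11
  18 vs 21 -> take 18
  A is exhausted; append the rest of B: [21, 25]
Final answer: [1, 4, 7, 11, 18, 21, 25]


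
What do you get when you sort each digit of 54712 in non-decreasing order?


The number 54712 has digits: 5, 4, 7, 1, 2
Sorted: 1, 2, 4, 5, 7
Joining the sorted digits gives the result.
Final answer: 12457


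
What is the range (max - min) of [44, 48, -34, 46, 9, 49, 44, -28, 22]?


Maximum value: 49
Minimum value: -34
Range = 49 - (-34) = 83
Final answer: 83


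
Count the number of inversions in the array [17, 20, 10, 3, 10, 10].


For each element, count the later elements that are smaller than it:
  17 (index 0): smaller elements after it = [10, 3, 10, 10] -> 4
  20 (index 1): smaller elements after it = [10, 3, 10, 10] -> 4
  10 (index 2): smaller elements after it = [3] -> 1
  3 (index 3): smaller elements after it = [] -> 0
  10 (index 4): smaller elements after it = [] -> 0
Total inversions = 4 + 4 + 1 + 0 + 0 = 9
Final answer: 9


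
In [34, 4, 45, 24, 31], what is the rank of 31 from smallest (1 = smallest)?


Sort ascending: [4, 24, 31, 34, 45]
Find 31 in the sorted list.
31 is at position 3 (1-indexed).
Final answer: 3


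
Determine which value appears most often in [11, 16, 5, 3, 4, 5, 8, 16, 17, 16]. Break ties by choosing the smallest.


Count the frequency of each value:
  3 appears 1 time(s)
  4 appears 1 time(s)
  5 appears 2 time(s)
  8 appears 1 time(s)
  11 appears 1 time(s)
  16 appears 3 time(s)
  17 appears 1 time(s)
Maximum frequency is 3.
Only 16 reaches that frequency, so it is the mode.
Final answer: 16


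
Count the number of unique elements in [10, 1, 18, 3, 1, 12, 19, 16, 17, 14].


List all unique values:
Distinct values: [1, 3, 10, 12, 14, 16, 17, 18, 19]
Count = 9
Final answer: 9


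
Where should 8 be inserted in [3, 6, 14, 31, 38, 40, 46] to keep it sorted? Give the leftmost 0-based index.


List is sorted: [3, 6, 14, 31, 38, 40, 46]
We need the leftmost position where 8 can be inserted, i.e. the first index whose element is >= 8 (or the end of the list if none is).
Binary search with low=0, high=7 (0-based indices):
  low=0, high=7, mid=3: a[3]=31 >= 8, so high = 3
  low=0, high=3, mid=1: a[1]=6 < 8, so low = 2
  low=2, high=3, mid=2: a[2]=14 >= 8, so high = 2
Now low = high = 2, so the insertion index is 2.
Final answer: 2


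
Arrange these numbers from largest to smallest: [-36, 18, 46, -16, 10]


Original list: [-36, 18, 46, -16, 10]
Repeatedly take the largest remaining element:
  Remaining [-36, 18, 46, -16, 10] -> largest is 46
  Remaining [-36, 18, -16, 10] -> largest is 18
  Remaining [-36, -16, 10] -> largest is 10
  Remaining [-36, -16] -> largest is -16
  Remaining [-36] -> largest is -36
Collecting the picks in order gives the descending list.
Final answer: [46, 18, 10, -16, -36]


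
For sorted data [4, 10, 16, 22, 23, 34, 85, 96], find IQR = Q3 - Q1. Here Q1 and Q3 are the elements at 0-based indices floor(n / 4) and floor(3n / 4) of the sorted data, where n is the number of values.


The data has n = 8 elements.
Q1 index = floor(8 / 4) = floor(2) = 2; Q3 index = floor(3 * 8 / 4) = floor(6) = 6
Q1 = element at index 2 = 16
Q3 = element at index 6 = 85
IQR = 85 - 16 = 69
Final answer: 69


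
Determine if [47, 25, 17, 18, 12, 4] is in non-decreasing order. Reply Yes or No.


Check consecutive pairs:
  47 <= 25? False
  25 <= 17? False
  17 <= 18? True
  18 <= 12? False
  12 <= 4? False
4 consecutive pair(s) are out of order, so the list is not sorted.
Final answer: No


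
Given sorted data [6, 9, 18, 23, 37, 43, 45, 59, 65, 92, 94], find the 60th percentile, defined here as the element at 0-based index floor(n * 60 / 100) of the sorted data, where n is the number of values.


The dataset has n = 11 elements.
Index = floor(11 * 60 / 100) = floor(660 / 100) = floor(6.6) = 6
Counting from index 0 in the sorted data, the element at index 6 is 45.
Final answer: 45


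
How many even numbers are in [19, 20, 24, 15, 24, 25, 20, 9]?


Check each element:
  19 is odd
  20 is even
  24 is even
  15 is odd
  24 is even
  25 is odd
  20 is even
  9 is odd
Evens: [20, 24, 24, 20]
Count of evens = 4
Final answer: 4


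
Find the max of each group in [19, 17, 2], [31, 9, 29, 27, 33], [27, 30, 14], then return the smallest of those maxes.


Find max of each group:
  Group 1: [19, 17, 2] -> max = 19
  Group 2: [31, 9, 29, 27, 33] -> max = 33
  Group 3: [27, 30, 14] -> max = 30
Maxes: [19, 33, 30]
Minimum of maxes = 19
Final answer: 19


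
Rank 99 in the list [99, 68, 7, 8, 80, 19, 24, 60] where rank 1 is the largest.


Sort descending: [99, 80, 68, 60, 24, 19, 8, 7]
Find 99 in the sorted list.
99 is at position 1.
Final answer: 1


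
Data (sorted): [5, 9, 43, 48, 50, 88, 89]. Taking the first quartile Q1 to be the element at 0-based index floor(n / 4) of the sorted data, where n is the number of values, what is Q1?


The list has n = 7 elements.
Q1 index = floor(7 / 4) = floor(1.75) = 1
Counting from index 0 in the sorted data, the element at index 1 is 9.
Final answer: 9


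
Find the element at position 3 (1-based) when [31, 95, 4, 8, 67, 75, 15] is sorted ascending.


Sort ascending: [4, 8, 15, 31, 67, 75, 95]
The 3rd element (1-indexed) is at index 2.
Value = 15
Final answer: 15


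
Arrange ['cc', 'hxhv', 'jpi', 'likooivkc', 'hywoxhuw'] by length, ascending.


Compute lengths:
  'cc' has length 2
  'hxhv' has length 4
  'jpi' has length 3
  'likooivkc' has length 9
  'hywoxhuw' has length 8
Lengths in increasing order: 2 < 3 < 4 < 8 < 9
Listing the words in that order gives the answer.
Final answer: ['cc', 'jpi', 'hxhv', 'hywoxhuw', 'likooivkc']


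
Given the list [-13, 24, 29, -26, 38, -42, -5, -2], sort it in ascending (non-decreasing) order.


Original list: [-13, 24, 29, -26, 38, -42, -5, -2]
Repeatedly take the smallest remaining element:
  Remaining [-13, 24, 29, -26, 38, -42, -5, -2] -> smallest is -42
  Remaining [-13, 24, 29, -26, 38, -5, -2] -> smallest is -26
  Remaining [-13, 24, 29, 38, -5, -2] -> smallest is -13
  Remaining [24, 29, 38, -5, -2] -> smallest is -5
  Remaining [24, 29, 38, -2] -> smallest is -2
  Remaining [24, 29, 38] -> smallest is 24
  Remaining [29, 38] -> smallest is 29
  Remaining [38] -> smallest is 38
Collecting the picks in order gives the sorted list.
Final answer: [-42, -26, -13, -5, -2, 24, 29, 38]


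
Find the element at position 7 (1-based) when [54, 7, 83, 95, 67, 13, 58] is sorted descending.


Sort descending: [95, 83, 67, 58, 54, 13, 7]
The 7th element (1-indexed) is at index 6.
Value = 7
Final answer: 7


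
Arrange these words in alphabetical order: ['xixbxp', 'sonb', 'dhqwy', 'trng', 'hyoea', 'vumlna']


Compare strings character by character (the first differing letter decides):
  'dhqwy' < 'hyoea' since 'd' < 'h' at position 1
  'hyoea' < 'sonb' since 'h' < 's' at position 1
  'sonb' < 'trng' since 's' < 't' at position 1
  'trng' < 'vumlna' since 't' < 'v' at position 1
  'vumlna' < 'xixbxp' since 'v' < 'x' at position 1
Chaining these comparisons gives the alphabetical order.
Final answer: ['dhqwy', 'hyoea', 'sonb', 'trng', 'vumlna', 'xixbxp']


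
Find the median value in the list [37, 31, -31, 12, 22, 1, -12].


First, sort the list: [-31, -12, 1, 12, 22, 31, 37]
The list has 7 elements (odd count).
The middle index is 3 (0-based), and the element there is 12.
Final answer: 12


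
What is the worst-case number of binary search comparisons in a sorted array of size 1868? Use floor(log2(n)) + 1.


Binary search halves the search space each step.
Maximum comparisons = floor(log2(1868)) + 1
log2(1868) = 10.8673
floor(log2(1868)) = 10, so 10 + 1 = 11
Final answer: 11


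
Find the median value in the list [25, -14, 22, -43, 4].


First, sort the list: [-43, -14, 4, 22, 25]
The list has 5 elements (odd count).
The middle index is 2 (0-based), and the element there is 4.
Final answer: 4


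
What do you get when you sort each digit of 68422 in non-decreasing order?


The number 68422 has digits: 6, 8, 4, 2, 2
Sorted: 2, 2, 4, 6, 8
Joining the sorted digits gives the result.
Final answer: 22468


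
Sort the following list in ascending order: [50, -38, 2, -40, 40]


Original list: [50, -38, 2, -40, 40]
Repeatedly take the smallest remaining element:
  Remaining [50, -38, 2, -40, 40] -> smallest is -40
  Remaining [50, -38, 2, 40] -> smallest is -38
  Remaining [50, 2, 40] -> smallest is 2
  Remaining [50, 40] -> smallest is 40
  Remaining [50] -> smallest is 50
Collecting the picks in order gives the sorted list.
Final answer: [-40, -38, 2, 40, 50]


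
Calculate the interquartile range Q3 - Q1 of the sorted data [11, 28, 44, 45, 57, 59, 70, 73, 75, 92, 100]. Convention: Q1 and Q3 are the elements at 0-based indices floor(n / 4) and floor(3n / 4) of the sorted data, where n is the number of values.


The data has n = 11 elements.
Q1 index = floor(11 / 4) = floor(2.75) = 2; Q3 index = floor(3 * 11 / 4) = floor(8.25) = 8
Q1 = element at index 2 = 44
Q3 = element at index 8 = 75
IQR = 75 - 44 = 31
Final answer: 31
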